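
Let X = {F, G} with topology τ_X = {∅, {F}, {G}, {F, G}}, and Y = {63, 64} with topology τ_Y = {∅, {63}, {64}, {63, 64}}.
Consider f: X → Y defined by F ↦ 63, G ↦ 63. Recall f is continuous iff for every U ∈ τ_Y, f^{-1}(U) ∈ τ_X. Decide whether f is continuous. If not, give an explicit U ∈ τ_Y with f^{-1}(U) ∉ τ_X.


f IS continuous.

Compute f^{-1}(U) for each U ∈ τ_Y:
  U = ∅: f^{-1}(U) = ∅ ∈ τ_X ✓.
  U = {63}: f^{-1}(U) = {F, G} ∈ τ_X ✓.
  U = {64}: f^{-1}(U) = ∅ ∈ τ_X ✓.
  U = {63, 64}: f^{-1}(U) = {F, G} ∈ τ_X ✓.
Every preimage lies in τ_X, so f IS continuous.


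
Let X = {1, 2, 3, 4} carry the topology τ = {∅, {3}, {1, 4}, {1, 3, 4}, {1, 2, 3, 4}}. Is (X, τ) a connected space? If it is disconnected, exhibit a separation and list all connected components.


(X, τ) is connected.

Find clopen sets (U ∈ τ with X ∖ U ∈ τ):
  U = ∅, X ∖ U = {1, 2, 3, 4} — both open, so U is clopen.
  U = {1, 2, 3, 4}, X ∖ U = ∅ — both open, so U is clopen.
Only trivial clopens (∅ and X) exist, so (X, τ) is connected.
Compute connected components by grouping points that agree on all clopens:
  component: {1, 2, 3, 4}


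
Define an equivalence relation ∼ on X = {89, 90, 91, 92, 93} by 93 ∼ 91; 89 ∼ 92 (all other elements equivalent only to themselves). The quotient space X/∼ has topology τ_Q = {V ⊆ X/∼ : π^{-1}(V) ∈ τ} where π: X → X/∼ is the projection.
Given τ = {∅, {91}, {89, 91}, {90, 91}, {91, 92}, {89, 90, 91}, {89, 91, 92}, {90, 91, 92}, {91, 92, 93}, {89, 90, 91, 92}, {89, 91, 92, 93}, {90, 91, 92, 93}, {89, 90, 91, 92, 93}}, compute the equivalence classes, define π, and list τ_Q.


X/∼ = {[89=92], [90], [91=93]}; |τ_Q| = 3.

Equivalence classes: [89=92], [90], [91=93].
Quotient map π: X → X/∼ sends 89 ↦ [89=92], 90 ↦ [90], 91 ↦ [91=93], 92 ↦ [89=92], 93 ↦ [91=93].
For each subset V ⊆ X/∼, compute π^{-1}(V) ⊆ X and check whether π^{-1}(V) ∈ τ. V is open in τ_Q iff π^{-1}(V) ∈ τ.
  V = {}: π^{-1}(V) = ∅ ∈ τ ✓.
  V = {[89=92]}: π^{-1}(V) = {89, 92} ∉ τ ✗.
  V = {[90]}: π^{-1}(V) = {90} ∉ τ ✗.
  V = {[89=92], [90]}: π^{-1}(V) = {89, 90, 92} ∉ τ ✗.
  V = {[91=93]}: π^{-1}(V) = {91, 93} ∉ τ ✗.
  V = {[89=92], [91=93]}: π^{-1}(V) = {89, 91, 92, 93} ∈ τ ✓.
  V = {[90], [91=93]}: π^{-1}(V) = {90, 91, 93} ∉ τ ✗.
  V = {[89=92], [90], [91=93]}: π^{-1}(V) = {89, 90, 91, 92, 93} ∈ τ ✓.
Open sets in the quotient: τ_Q = {{}, {[89=92], [91=93]}, {[89=92], [90], [91=93]}} (3 elements).


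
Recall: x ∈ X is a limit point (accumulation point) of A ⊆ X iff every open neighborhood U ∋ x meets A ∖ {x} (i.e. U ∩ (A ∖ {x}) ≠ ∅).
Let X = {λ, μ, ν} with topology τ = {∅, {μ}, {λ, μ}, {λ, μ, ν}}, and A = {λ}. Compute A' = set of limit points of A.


A' = {ν}

For each x ∈ X, list the open sets U ∈ τ with x ∈ U, then check whether U ∩ (A ∖ {x}) ≠ ∅ for every such U.
  x = λ: open {λ, μ} ∋ x has {λ, μ} ∩ (A ∖ {λ}) = ∅, so x is NOT a limit point.
  x = μ: open {μ} ∋ x has {μ} ∩ (A ∖ {μ}) = ∅, so x is NOT a limit point.
  x = ν: opens ∋ x are {λ, μ, ν}; each meets A ∖ {ν}, so x IS a limit point.
Collecting: A' = {ν}.


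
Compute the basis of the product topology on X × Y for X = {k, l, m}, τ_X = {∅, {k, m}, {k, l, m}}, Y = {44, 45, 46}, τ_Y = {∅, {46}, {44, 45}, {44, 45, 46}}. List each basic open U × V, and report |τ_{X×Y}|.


Basis B = {∅ × ∅, {k, m} × {46}, {k, l, m} × {46}, {k, m} × {44, 45}, {k, m} × {44, 45, 46}, {k, l, m} × {44, 45}, {k, l, m} × {44, 45, 46}}; |τ_{X×Y}| = 9.

Enumerate products U × V with U ∈ τ_X, V ∈ τ_Y (deduplicated):
  ∅ × ∅ = {} (∅)
  {k, m} × {46} = {(k,46), (m,46)}
  {k, l, m} × {46} = {(k,46), (l,46), (m,46)}
  {k, m} × {44, 45} = {(k,44), (k,45), (m,44), (m,45)}
  {k, m} × {44, 45, 46} = {(k,44), (k,45), (k,46), (m,44), (m,45), (m,46)}
  {k, l, m} × {44, 45} = {(k,44), (k,45), (l,44), (l,45), (m,44), (m,45)}
  {k, l, m} × {44, 45, 46} = {(k,44), (k,45), (k,46), (l,44), (l,45), (l,46), (m,44), (m,45), (m,46)}
These 7 distinct sets form the basis B.
Close under arbitrary unions to get τ_{X×Y}; counting gives |τ_{X×Y}| = 9.


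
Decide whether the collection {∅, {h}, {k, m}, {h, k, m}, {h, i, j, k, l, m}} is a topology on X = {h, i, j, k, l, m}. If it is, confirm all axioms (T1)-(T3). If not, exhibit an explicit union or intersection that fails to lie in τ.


τ IS a topology on X.

Axiom (T1): ∅ ∈ τ? Yes; X ∈ τ? Yes.
Axiom (T2/T3): check pairwise unions and intersections of members of τ.
All pairwise intersections and unions checked — each lies in τ. Therefore τ satisfies (T1), (T2), (T3): it IS a topology on X.


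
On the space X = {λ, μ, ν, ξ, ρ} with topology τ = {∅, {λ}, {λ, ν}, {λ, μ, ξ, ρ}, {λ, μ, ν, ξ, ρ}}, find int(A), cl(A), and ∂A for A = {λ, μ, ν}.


int(A) = {λ, ν}, cl(A) = {λ, μ, ν, ξ, ρ}, ∂A = {μ, ξ, ρ}.

Closed sets in (X, τ) are complements of opens:
  closed(X, τ) = {∅, {ν}, {μ, ξ, ρ}, {μ, ν, ξ, ρ}, {λ, μ, ν, ξ, ρ}}.
int(A) = ⋃ {U ∈ τ : U ⊆ A}. Opens contained in A: ∅, {λ}, {λ, ν}.
Taking the union of these: int(A) = {λ, ν}.
cl(A) = ⋂ {C closed : A ⊆ C}. Closed sets containing A: {λ, μ, ν, ξ, ρ}.
Intersecting these: cl(A) = {λ, μ, ν, ξ, ρ}.
∂A = cl(A) ∖ int(A) = {λ, μ, ν, ξ, ρ} ∖ {λ, ν} = {μ, ξ, ρ}.


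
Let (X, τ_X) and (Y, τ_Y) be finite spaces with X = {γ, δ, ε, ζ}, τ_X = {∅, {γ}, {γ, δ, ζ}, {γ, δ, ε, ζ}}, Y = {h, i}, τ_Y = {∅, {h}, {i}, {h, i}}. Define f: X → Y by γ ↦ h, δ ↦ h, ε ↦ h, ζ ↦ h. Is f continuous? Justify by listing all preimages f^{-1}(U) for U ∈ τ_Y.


f IS continuous.

Compute f^{-1}(U) for each U ∈ τ_Y:
  U = ∅: f^{-1}(U) = ∅ ∈ τ_X ✓.
  U = {h}: f^{-1}(U) = {γ, δ, ε, ζ} ∈ τ_X ✓.
  U = {i}: f^{-1}(U) = ∅ ∈ τ_X ✓.
  U = {h, i}: f^{-1}(U) = {γ, δ, ε, ζ} ∈ τ_X ✓.
Every preimage lies in τ_X, so f IS continuous.


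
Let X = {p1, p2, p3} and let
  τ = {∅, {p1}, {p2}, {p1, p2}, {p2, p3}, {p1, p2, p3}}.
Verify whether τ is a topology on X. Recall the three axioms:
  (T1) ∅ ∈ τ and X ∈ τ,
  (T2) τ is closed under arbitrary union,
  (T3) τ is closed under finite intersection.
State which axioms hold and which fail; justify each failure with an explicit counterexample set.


τ IS a topology on X.

Axiom (T1): ∅ ∈ τ? Yes; X ∈ τ? Yes.
Axiom (T2/T3): check pairwise unions and intersections of members of τ.
All pairwise intersections and unions checked — each lies in τ. Therefore τ satisfies (T1), (T2), (T3): it IS a topology on X.


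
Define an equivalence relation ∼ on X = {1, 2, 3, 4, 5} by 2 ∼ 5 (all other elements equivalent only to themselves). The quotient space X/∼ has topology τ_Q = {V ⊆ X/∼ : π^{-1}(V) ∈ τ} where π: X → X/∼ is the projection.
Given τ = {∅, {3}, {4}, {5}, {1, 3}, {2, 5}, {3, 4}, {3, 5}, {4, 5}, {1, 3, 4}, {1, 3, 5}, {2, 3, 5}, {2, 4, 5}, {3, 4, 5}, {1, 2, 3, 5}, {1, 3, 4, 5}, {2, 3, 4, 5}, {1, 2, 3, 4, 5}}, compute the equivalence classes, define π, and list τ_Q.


X/∼ = {[1], [2=5], [3], [4]}; |τ_Q| = 12.

Equivalence classes: [1], [2=5], [3], [4].
Quotient map π: X → X/∼ sends 1 ↦ [1], 2 ↦ [2=5], 3 ↦ [3], 4 ↦ [4], 5 ↦ [2=5].
For each subset V ⊆ X/∼, compute π^{-1}(V) ⊆ X and check whether π^{-1}(V) ∈ τ. V is open in τ_Q iff π^{-1}(V) ∈ τ.
  V = {}: π^{-1}(V) = ∅ ∈ τ ✓.
  V = {[1]}: π^{-1}(V) = {1} ∉ τ ✗.
  V = {[2=5]}: π^{-1}(V) = {2, 5} ∈ τ ✓.
  V = {[1], [2=5]}: π^{-1}(V) = {1, 2, 5} ∉ τ ✗.
  V = {[3]}: π^{-1}(V) = {3} ∈ τ ✓.
  V = {[1], [3]}: π^{-1}(V) = {1, 3} ∈ τ ✓.
  V = {[2=5], [3]}: π^{-1}(V) = {2, 3, 5} ∈ τ ✓.
  V = {[1], [2=5], [3]}: π^{-1}(V) = {1, 2, 3, 5} ∈ τ ✓.
  V = {[4]}: π^{-1}(V) = {4} ∈ τ ✓.
  V = {[1], [4]}: π^{-1}(V) = {1, 4} ∉ τ ✗.
  V = {[2=5], [4]}: π^{-1}(V) = {2, 4, 5} ∈ τ ✓.
  V = {[1], [2=5], [4]}: π^{-1}(V) = {1, 2, 4, 5} ∉ τ ✗.
  V = {[3], [4]}: π^{-1}(V) = {3, 4} ∈ τ ✓.
  V = {[1], [3], [4]}: π^{-1}(V) = {1, 3, 4} ∈ τ ✓.
  V = {[2=5], [3], [4]}: π^{-1}(V) = {2, 3, 4, 5} ∈ τ ✓.
  V = {[1], [2=5], [3], [4]}: π^{-1}(V) = {1, 2, 3, 4, 5} ∈ τ ✓.
Open sets in the quotient: τ_Q = {{}, {[2=5]}, {[3]}, {[1], [3]}, {[2=5], [3]}, {[1], [2=5], [3]}, {[4]}, {[2=5], [4]}, {[3], [4]}, {[1], [3], [4]}, {[2=5], [3], [4]}, {[1], [2=5], [3], [4]}} (12 elements).


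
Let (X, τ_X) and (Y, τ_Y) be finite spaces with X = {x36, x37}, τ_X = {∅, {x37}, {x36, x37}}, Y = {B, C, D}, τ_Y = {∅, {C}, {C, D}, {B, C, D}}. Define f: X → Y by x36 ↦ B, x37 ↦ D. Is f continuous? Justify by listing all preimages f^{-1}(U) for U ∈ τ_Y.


f IS continuous.

Compute f^{-1}(U) for each U ∈ τ_Y:
  U = ∅: f^{-1}(U) = ∅ ∈ τ_X ✓.
  U = {C}: f^{-1}(U) = ∅ ∈ τ_X ✓.
  U = {C, D}: f^{-1}(U) = {x37} ∈ τ_X ✓.
  U = {B, C, D}: f^{-1}(U) = {x36, x37} ∈ τ_X ✓.
Every preimage lies in τ_X, so f IS continuous.


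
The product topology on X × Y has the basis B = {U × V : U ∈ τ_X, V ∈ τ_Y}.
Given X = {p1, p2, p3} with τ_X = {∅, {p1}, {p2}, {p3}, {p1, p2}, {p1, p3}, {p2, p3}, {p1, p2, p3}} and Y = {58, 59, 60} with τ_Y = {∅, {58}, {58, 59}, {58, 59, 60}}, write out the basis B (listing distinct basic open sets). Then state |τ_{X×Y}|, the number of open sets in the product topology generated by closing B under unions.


Basis B = {∅ × ∅, {p1} × {58}, {p2} × {58}, {p3} × {58}, {p1} × {58, 59}, {p1, p2} × {58}, {p1, p3} × {58}, {p2} × {58, 59}, {p2, p3} × {58}, {p3} × {58, 59}, {p1} × {58, 59, 60}, {p1, p2, p3} × {58}, {p2} × {58, 59, 60}, {p3} × {58, 59, 60}, {p1, p2} × {58, 59}, {p1, p3} × {58, 59}, {p2, p3} × {58, 59}, {p1, p2} × {58, 59, 60}, {p1, p3} × {58, 59, 60}, {p1, p2, p3} × {58, 59}, {p2, p3} × {58, 59, 60}, {p1, p2, p3} × {58, 59, 60}}; |τ_{X×Y}| = 64.

Enumerate products U × V with U ∈ τ_X, V ∈ τ_Y (deduplicated):
  ∅ × ∅ = {} (∅)
  {p1} × {58} = {(p1,58)}
  {p2} × {58} = {(p2,58)}
  {p3} × {58} = {(p3,58)}
  {p1} × {58, 59} = {(p1,58), (p1,59)}
  {p1, p2} × {58} = {(p1,58), (p2,58)}
  {p1, p3} × {58} = {(p1,58), (p3,58)}
  {p2} × {58, 59} = {(p2,58), (p2,59)}
  {p2, p3} × {58} = {(p2,58), (p3,58)}
  {p3} × {58, 59} = {(p3,58), (p3,59)}
  {p1} × {58, 59, 60} = {(p1,58), (p1,59), (p1,60)}
  {p1, p2, p3} × {58} = {(p1,58), (p2,58), (p3,58)}
  {p2} × {58, 59, 60} = {(p2,58), (p2,59), (p2,60)}
  {p3} × {58, 59, 60} = {(p3,58), (p3,59), (p3,60)}
  {p1, p2} × {58, 59} = {(p1,58), (p1,59), (p2,58), (p2,59)}
  {p1, p3} × {58, 59} = {(p1,58), (p1,59), (p3,58), (p3,59)}
  {p2, p3} × {58, 59} = {(p2,58), (p2,59), (p3,58), (p3,59)}
  {p1, p2} × {58, 59, 60} = {(p1,58), (p1,59), (p1,60), (p2,58), (p2,59), (p2,60)}
  {p1, p3} × {58, 59, 60} = {(p1,58), (p1,59), (p1,60), (p3,58), (p3,59), (p3,60)}
  {p1, p2, p3} × {58, 59} = {(p1,58), (p1,59), (p2,58), (p2,59), (p3,58), (p3,59)}
  {p2, p3} × {58, 59, 60} = {(p2,58), (p2,59), (p2,60), (p3,58), (p3,59), (p3,60)}
  {p1, p2, p3} × {58, 59, 60} = {(p1,58), (p1,59), (p1,60), (p2,58), (p2,59), (p2,60), (p3,58), (p3,59), (p3,60)}
These 22 distinct sets form the basis B.
Close under arbitrary unions to get τ_{X×Y}; counting gives |τ_{X×Y}| = 64.


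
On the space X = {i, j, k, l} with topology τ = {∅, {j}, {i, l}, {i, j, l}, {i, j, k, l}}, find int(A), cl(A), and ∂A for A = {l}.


int(A) = ∅, cl(A) = {i, k, l}, ∂A = {i, k, l}.

Closed sets in (X, τ) are complements of opens:
  closed(X, τ) = {∅, {k}, {j, k}, {i, k, l}, {i, j, k, l}}.
int(A) = ⋃ {U ∈ τ : U ⊆ A}. Opens contained in A: ∅.
Taking the union of these: int(A) = ∅.
cl(A) = ⋂ {C closed : A ⊆ C}. Closed sets containing A: {i, k, l}, {i, j, k, l}.
Intersecting these: cl(A) = {i, k, l}.
∂A = cl(A) ∖ int(A) = {i, k, l} ∖ ∅ = {i, k, l}.


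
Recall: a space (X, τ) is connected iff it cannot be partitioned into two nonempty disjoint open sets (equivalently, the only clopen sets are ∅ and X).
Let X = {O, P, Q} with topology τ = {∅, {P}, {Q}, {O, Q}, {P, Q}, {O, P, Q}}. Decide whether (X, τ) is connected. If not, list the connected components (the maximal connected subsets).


(X, τ) is disconnected; components = [{P}, {O, Q}].

Find clopen sets (U ∈ τ with X ∖ U ∈ τ):
  U = ∅, X ∖ U = {O, P, Q} — both open, so U is clopen.
  U = {P}, X ∖ U = {O, Q} — both open, so U is clopen.
  U = {O, Q}, X ∖ U = {P} — both open, so U is clopen.
  U = {O, P, Q}, X ∖ U = ∅ — both open, so U is clopen.
Nontrivial clopen(s) exist: e.g. {O, Q}. So (X, τ) is disconnected.
Compute connected components by grouping points that agree on all clopens:
  component: {P}
  component: {O, Q}


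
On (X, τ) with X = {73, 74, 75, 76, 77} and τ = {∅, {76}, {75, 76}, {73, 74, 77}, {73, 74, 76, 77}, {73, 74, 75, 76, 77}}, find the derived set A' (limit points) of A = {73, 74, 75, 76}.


A' = {73, 74, 75, 77}

For each x ∈ X, list the open sets U ∈ τ with x ∈ U, then check whether U ∩ (A ∖ {x}) ≠ ∅ for every such U.
  x = 73: opens ∋ x are {73, 74, 77}, {73, 74, 76, 77}, {73, 74, 75, 76, 77}; each meets A ∖ {73}, so x IS a limit point.
  x = 74: opens ∋ x are {73, 74, 77}, {73, 74, 76, 77}, {73, 74, 75, 76, 77}; each meets A ∖ {74}, so x IS a limit point.
  x = 75: opens ∋ x are {75, 76}, {73, 74, 75, 76, 77}; each meets A ∖ {75}, so x IS a limit point.
  x = 76: open {76} ∋ x has {76} ∩ (A ∖ {76}) = ∅, so x is NOT a limit point.
  x = 77: opens ∋ x are {73, 74, 77}, {73, 74, 76, 77}, {73, 74, 75, 76, 77}; each meets A ∖ {77}, so x IS a limit point.
Collecting: A' = {73, 74, 75, 77}.


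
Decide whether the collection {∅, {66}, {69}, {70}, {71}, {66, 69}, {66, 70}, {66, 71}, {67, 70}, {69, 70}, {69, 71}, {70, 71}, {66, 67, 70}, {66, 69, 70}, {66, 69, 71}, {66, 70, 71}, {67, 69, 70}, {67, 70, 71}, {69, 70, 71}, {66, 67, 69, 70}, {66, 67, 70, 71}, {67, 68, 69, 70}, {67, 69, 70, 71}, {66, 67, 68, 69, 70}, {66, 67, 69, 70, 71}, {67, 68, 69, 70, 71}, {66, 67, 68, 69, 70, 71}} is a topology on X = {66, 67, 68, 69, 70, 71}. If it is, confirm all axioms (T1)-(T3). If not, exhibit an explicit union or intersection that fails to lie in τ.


τ is NOT a topology on X.

Axiom (T1): ∅ ∈ τ? Yes; X ∈ τ? Yes.
Axiom (T2/T3): check pairwise unions and intersections of members of τ.
Counterexample for (T2): {66} ∪ {69, 70, 71} = {66, 69, 70, 71} ∉ τ. Therefore τ is NOT a topology.


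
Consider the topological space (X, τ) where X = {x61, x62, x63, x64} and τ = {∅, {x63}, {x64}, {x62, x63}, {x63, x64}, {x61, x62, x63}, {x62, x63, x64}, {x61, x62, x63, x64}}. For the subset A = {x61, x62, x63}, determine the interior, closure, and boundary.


int(A) = {x61, x62, x63}, cl(A) = {x61, x62, x63}, ∂A = ∅.

Closed sets in (X, τ) are complements of opens:
  closed(X, τ) = {∅, {x61}, {x64}, {x61, x62}, {x61, x64}, {x61, x62, x63}, {x61, x62, x64}, {x61, x62, x63, x64}}.
int(A) = ⋃ {U ∈ τ : U ⊆ A}. Opens contained in A: ∅, {x63}, {x62, x63}, {x61, x62, x63}.
Taking the union of these: int(A) = {x61, x62, x63}.
cl(A) = ⋂ {C closed : A ⊆ C}. Closed sets containing A: {x61, x62, x63}, {x61, x62, x63, x64}.
Intersecting these: cl(A) = {x61, x62, x63}.
∂A = cl(A) ∖ int(A) = {x61, x62, x63} ∖ {x61, x62, x63} = ∅.


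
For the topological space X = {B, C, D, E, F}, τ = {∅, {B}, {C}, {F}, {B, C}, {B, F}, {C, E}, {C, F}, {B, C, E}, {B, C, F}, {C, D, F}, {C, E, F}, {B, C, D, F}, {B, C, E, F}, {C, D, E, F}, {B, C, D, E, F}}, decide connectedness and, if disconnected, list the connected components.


(X, τ) is disconnected; components = [{B}, {C, D, E, F}].

Find clopen sets (U ∈ τ with X ∖ U ∈ τ):
  U = ∅, X ∖ U = {B, C, D, E, F} — both open, so U is clopen.
  U = {B}, X ∖ U = {C, D, E, F} — both open, so U is clopen.
  U = {C, D, E, F}, X ∖ U = {B} — both open, so U is clopen.
  U = {B, C, D, E, F}, X ∖ U = ∅ — both open, so U is clopen.
Nontrivial clopen(s) exist: e.g. {C, D, E, F}. So (X, τ) is disconnected.
Compute connected components by grouping points that agree on all clopens:
  component: {B}
  component: {C, D, E, F}


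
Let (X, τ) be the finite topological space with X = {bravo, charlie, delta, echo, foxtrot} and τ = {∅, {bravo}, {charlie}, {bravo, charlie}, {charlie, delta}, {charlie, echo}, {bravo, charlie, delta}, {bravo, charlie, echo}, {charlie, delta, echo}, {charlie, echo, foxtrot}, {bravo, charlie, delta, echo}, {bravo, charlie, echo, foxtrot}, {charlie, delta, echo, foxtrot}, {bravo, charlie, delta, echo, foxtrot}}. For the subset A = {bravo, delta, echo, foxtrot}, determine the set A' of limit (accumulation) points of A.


A' = {foxtrot}

For each x ∈ X, list the open sets U ∈ τ with x ∈ U, then check whether U ∩ (A ∖ {x}) ≠ ∅ for every such U.
  x = bravo: open {bravo} ∋ x has {bravo} ∩ (A ∖ {bravo}) = ∅, so x is NOT a limit point.
  x = charlie: open {charlie} ∋ x has {charlie} ∩ (A ∖ {charlie}) = ∅, so x is NOT a limit point.
  x = delta: open {charlie, delta} ∋ x has {charlie, delta} ∩ (A ∖ {delta}) = ∅, so x is NOT a limit point.
  x = echo: open {charlie, echo} ∋ x has {charlie, echo} ∩ (A ∖ {echo}) = ∅, so x is NOT a limit point.
  x = foxtrot: opens ∋ x are {charlie, echo, foxtrot}, {bravo, charlie, echo, foxtrot}, {charlie, delta, echo, foxtrot}, {bravo, charlie, delta, echo, foxtrot}; each meets A ∖ {foxtrot}, so x IS a limit point.
Collecting: A' = {foxtrot}.


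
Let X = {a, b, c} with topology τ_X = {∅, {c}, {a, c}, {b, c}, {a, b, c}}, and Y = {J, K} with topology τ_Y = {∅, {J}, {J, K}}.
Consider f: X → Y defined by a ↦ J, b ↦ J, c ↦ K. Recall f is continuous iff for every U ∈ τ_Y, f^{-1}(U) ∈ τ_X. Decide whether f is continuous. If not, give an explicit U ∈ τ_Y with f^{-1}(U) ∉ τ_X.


f is NOT continuous.

Compute f^{-1}(U) for each U ∈ τ_Y:
  U = ∅: f^{-1}(U) = ∅ ∈ τ_X ✓.
  U = {J}: f^{-1}(U) = {a, b} ∉ τ_X ✗.
  U = {J, K}: f^{-1}(U) = {a, b, c} ∈ τ_X ✓.
Found U = {J} with f^{-1}(U) = {a, b} not in τ_X. Therefore f is NOT continuous.


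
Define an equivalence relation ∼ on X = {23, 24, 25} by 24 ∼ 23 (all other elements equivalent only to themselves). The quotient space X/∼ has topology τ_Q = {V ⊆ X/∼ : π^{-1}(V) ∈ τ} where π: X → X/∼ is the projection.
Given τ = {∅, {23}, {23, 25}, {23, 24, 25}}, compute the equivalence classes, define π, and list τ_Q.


X/∼ = {[23=24], [25]}; |τ_Q| = 2.

Equivalence classes: [23=24], [25].
Quotient map π: X → X/∼ sends 23 ↦ [23=24], 24 ↦ [23=24], 25 ↦ [25].
For each subset V ⊆ X/∼, compute π^{-1}(V) ⊆ X and check whether π^{-1}(V) ∈ τ. V is open in τ_Q iff π^{-1}(V) ∈ τ.
  V = {}: π^{-1}(V) = ∅ ∈ τ ✓.
  V = {[23=24]}: π^{-1}(V) = {23, 24} ∉ τ ✗.
  V = {[25]}: π^{-1}(V) = {25} ∉ τ ✗.
  V = {[23=24], [25]}: π^{-1}(V) = {23, 24, 25} ∈ τ ✓.
Open sets in the quotient: τ_Q = {{}, {[23=24], [25]}} (2 elements).


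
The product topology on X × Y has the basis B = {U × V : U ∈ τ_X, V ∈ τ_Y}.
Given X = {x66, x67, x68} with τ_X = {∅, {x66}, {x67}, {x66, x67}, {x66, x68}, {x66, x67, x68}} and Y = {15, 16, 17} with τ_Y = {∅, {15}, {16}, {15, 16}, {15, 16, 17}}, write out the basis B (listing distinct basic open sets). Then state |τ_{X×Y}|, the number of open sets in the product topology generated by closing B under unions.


Basis B = {∅ × ∅, {x66} × {15}, {x66} × {16}, {x67} × {15}, {x67} × {16}, {x66} × {15, 16}, {x66, x67} × {15}, {x66, x68} × {15}, {x66, x67} × {16}, {x66, x68} × {16}, {x67} × {15, 16}, {x66} × {15, 16, 17}, {x66, x67, x68} × {15}, {x66, x67, x68} × {16}, {x67} × {15, 16, 17}, {x66, x67} × {15, 16}, {x66, x68} × {15, 16}, {x66, x67} × {15, 16, 17}, {x66, x68} × {15, 16, 17}, {x66, x67, x68} × {15, 16}, {x66, x67, x68} × {15, 16, 17}}; |τ_{X×Y}| = 70.

Enumerate products U × V with U ∈ τ_X, V ∈ τ_Y (deduplicated):
  ∅ × ∅ = {} (∅)
  {x66} × {15} = {(x66,15)}
  {x66} × {16} = {(x66,16)}
  {x67} × {15} = {(x67,15)}
  {x67} × {16} = {(x67,16)}
  {x66} × {15, 16} = {(x66,15), (x66,16)}
  {x66, x67} × {15} = {(x66,15), (x67,15)}
  {x66, x68} × {15} = {(x66,15), (x68,15)}
  {x66, x67} × {16} = {(x66,16), (x67,16)}
  {x66, x68} × {16} = {(x66,16), (x68,16)}
  {x67} × {15, 16} = {(x67,15), (x67,16)}
  {x66} × {15, 16, 17} = {(x66,15), (x66,16), (x66,17)}
  {x66, x67, x68} × {15} = {(x66,15), (x67,15), (x68,15)}
  {x66, x67, x68} × {16} = {(x66,16), (x67,16), (x68,16)}
  {x67} × {15, 16, 17} = {(x67,15), (x67,16), (x67,17)}
  {x66, x67} × {15, 16} = {(x66,15), (x66,16), (x67,15), (x67,16)}
  {x66, x68} × {15, 16} = {(x66,15), (x66,16), (x68,15), (x68,16)}
  {x66, x67} × {15, 16, 17} = {(x66,15), (x66,16), (x66,17), (x67,15), (x67,16), (x67,17)}
  {x66, x68} × {15, 16, 17} = {(x66,15), (x66,16), (x66,17), (x68,15), (x68,16), (x68,17)}
  {x66, x67, x68} × {15, 16} = {(x66,15), (x66,16), (x67,15), (x67,16), (x68,15), (x68,16)}
  {x66, x67, x68} × {15, 16, 17} = {(x66,15), (x66,16), (x66,17), (x67,15), (x67,16), (x67,17), (x68,15), (x68,16), (x68,17)}
These 21 distinct sets form the basis B.
Close under arbitrary unions to get τ_{X×Y}; counting gives |τ_{X×Y}| = 70.


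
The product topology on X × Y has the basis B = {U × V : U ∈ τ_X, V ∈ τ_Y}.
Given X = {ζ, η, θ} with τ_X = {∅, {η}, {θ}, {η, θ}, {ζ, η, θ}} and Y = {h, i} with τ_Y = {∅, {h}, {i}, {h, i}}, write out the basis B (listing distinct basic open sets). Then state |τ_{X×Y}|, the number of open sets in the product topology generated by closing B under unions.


Basis B = {∅ × ∅, {η} × {h}, {η} × {i}, {θ} × {h}, {θ} × {i}, {η} × {h, i}, {η, θ} × {h}, {η, θ} × {i}, {θ} × {h, i}, {ζ, η, θ} × {h}, {ζ, η, θ} × {i}, {η, θ} × {h, i}, {ζ, η, θ} × {h, i}}; |τ_{X×Y}| = 25.

Enumerate products U × V with U ∈ τ_X, V ∈ τ_Y (deduplicated):
  ∅ × ∅ = {} (∅)
  {η} × {h} = {(η,h)}
  {η} × {i} = {(η,i)}
  {θ} × {h} = {(θ,h)}
  {θ} × {i} = {(θ,i)}
  {η} × {h, i} = {(η,h), (η,i)}
  {η, θ} × {h} = {(η,h), (θ,h)}
  {η, θ} × {i} = {(η,i), (θ,i)}
  {θ} × {h, i} = {(θ,h), (θ,i)}
  {ζ, η, θ} × {h} = {(ζ,h), (η,h), (θ,h)}
  {ζ, η, θ} × {i} = {(ζ,i), (η,i), (θ,i)}
  {η, θ} × {h, i} = {(η,h), (η,i), (θ,h), (θ,i)}
  {ζ, η, θ} × {h, i} = {(ζ,h), (ζ,i), (η,h), (η,i), (θ,h), (θ,i)}
These 13 distinct sets form the basis B.
Close under arbitrary unions to get τ_{X×Y}; counting gives |τ_{X×Y}| = 25.


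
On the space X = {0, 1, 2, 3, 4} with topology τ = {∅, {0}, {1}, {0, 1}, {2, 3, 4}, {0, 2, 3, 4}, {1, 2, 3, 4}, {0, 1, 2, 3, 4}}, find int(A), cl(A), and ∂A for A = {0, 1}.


int(A) = {0, 1}, cl(A) = {0, 1}, ∂A = ∅.

Closed sets in (X, τ) are complements of opens:
  closed(X, τ) = {∅, {0}, {1}, {0, 1}, {2, 3, 4}, {0, 2, 3, 4}, {1, 2, 3, 4}, {0, 1, 2, 3, 4}}.
int(A) = ⋃ {U ∈ τ : U ⊆ A}. Opens contained in A: ∅, {0}, {1}, {0, 1}.
Taking the union of these: int(A) = {0, 1}.
cl(A) = ⋂ {C closed : A ⊆ C}. Closed sets containing A: {0, 1}, {0, 1, 2, 3, 4}.
Intersecting these: cl(A) = {0, 1}.
∂A = cl(A) ∖ int(A) = {0, 1} ∖ {0, 1} = ∅.


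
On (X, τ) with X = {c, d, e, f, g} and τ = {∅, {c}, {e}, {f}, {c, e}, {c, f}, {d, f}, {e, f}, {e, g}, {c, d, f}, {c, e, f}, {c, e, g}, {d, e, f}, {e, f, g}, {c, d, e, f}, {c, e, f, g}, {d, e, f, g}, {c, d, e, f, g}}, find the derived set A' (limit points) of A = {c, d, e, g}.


A' = {g}

For each x ∈ X, list the open sets U ∈ τ with x ∈ U, then check whether U ∩ (A ∖ {x}) ≠ ∅ for every such U.
  x = c: open {c} ∋ x has {c} ∩ (A ∖ {c}) = ∅, so x is NOT a limit point.
  x = d: open {d, f} ∋ x has {d, f} ∩ (A ∖ {d}) = ∅, so x is NOT a limit point.
  x = e: open {e} ∋ x has {e} ∩ (A ∖ {e}) = ∅, so x is NOT a limit point.
  x = f: open {f} ∋ x has {f} ∩ (A ∖ {f}) = ∅, so x is NOT a limit point.
  x = g: opens ∋ x are {e, g}, {c, e, g}, {e, f, g}, {c, e, f, g}, {d, e, f, g}, {c, d, e, f, g}; each meets A ∖ {g}, so x IS a limit point.
Collecting: A' = {g}.


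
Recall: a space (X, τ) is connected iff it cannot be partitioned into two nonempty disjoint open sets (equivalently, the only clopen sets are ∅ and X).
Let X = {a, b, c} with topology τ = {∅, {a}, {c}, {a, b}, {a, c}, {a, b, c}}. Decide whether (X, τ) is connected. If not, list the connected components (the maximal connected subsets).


(X, τ) is disconnected; components = [{c}, {a, b}].

Find clopen sets (U ∈ τ with X ∖ U ∈ τ):
  U = ∅, X ∖ U = {a, b, c} — both open, so U is clopen.
  U = {c}, X ∖ U = {a, b} — both open, so U is clopen.
  U = {a, b}, X ∖ U = {c} — both open, so U is clopen.
  U = {a, b, c}, X ∖ U = ∅ — both open, so U is clopen.
Nontrivial clopen(s) exist: e.g. {c}. So (X, τ) is disconnected.
Compute connected components by grouping points that agree on all clopens:
  component: {c}
  component: {a, b}


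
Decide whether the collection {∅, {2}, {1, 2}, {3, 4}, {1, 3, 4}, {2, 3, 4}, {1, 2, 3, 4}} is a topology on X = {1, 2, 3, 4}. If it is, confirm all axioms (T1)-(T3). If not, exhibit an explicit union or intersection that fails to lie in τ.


τ is NOT a topology on X.

Axiom (T1): ∅ ∈ τ? Yes; X ∈ τ? Yes.
Axiom (T2/T3): check pairwise unions and intersections of members of τ.
Counterexample for (T3): {1, 2} ∩ {1, 3, 4} = {1} ∉ τ. Therefore τ is NOT a topology.


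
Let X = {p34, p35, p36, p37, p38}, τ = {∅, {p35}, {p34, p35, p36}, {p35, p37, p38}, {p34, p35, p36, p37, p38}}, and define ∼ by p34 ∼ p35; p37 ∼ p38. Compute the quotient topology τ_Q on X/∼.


X/∼ = {[p34=p35], [p36], [p37=p38]}; |τ_Q| = 3.

Equivalence classes: [p34=p35], [p36], [p37=p38].
Quotient map π: X → X/∼ sends p34 ↦ [p34=p35], p35 ↦ [p34=p35], p36 ↦ [p36], p37 ↦ [p37=p38], p38 ↦ [p37=p38].
For each subset V ⊆ X/∼, compute π^{-1}(V) ⊆ X and check whether π^{-1}(V) ∈ τ. V is open in τ_Q iff π^{-1}(V) ∈ τ.
  V = {}: π^{-1}(V) = ∅ ∈ τ ✓.
  V = {[p34=p35]}: π^{-1}(V) = {p34, p35} ∉ τ ✗.
  V = {[p36]}: π^{-1}(V) = {p36} ∉ τ ✗.
  V = {[p34=p35], [p36]}: π^{-1}(V) = {p34, p35, p36} ∈ τ ✓.
  V = {[p37=p38]}: π^{-1}(V) = {p37, p38} ∉ τ ✗.
  V = {[p34=p35], [p37=p38]}: π^{-1}(V) = {p34, p35, p37, p38} ∉ τ ✗.
  V = {[p36], [p37=p38]}: π^{-1}(V) = {p36, p37, p38} ∉ τ ✗.
  V = {[p34=p35], [p36], [p37=p38]}: π^{-1}(V) = {p34, p35, p36, p37, p38} ∈ τ ✓.
Open sets in the quotient: τ_Q = {{}, {[p34=p35], [p36]}, {[p34=p35], [p36], [p37=p38]}} (3 elements).


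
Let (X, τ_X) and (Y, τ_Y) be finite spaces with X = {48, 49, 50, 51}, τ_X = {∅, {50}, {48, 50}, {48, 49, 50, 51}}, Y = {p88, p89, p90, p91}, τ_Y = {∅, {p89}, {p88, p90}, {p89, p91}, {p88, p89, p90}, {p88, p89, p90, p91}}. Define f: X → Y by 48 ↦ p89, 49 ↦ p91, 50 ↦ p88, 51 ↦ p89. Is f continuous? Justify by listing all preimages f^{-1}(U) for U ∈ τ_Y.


f is NOT continuous.

Compute f^{-1}(U) for each U ∈ τ_Y:
  U = ∅: f^{-1}(U) = ∅ ∈ τ_X ✓.
  U = {p89}: f^{-1}(U) = {48, 51} ∉ τ_X ✗.
  U = {p88, p90}: f^{-1}(U) = {50} ∈ τ_X ✓.
  U = {p89, p91}: f^{-1}(U) = {48, 49, 51} ∉ τ_X ✗.
  U = {p88, p89, p90}: f^{-1}(U) = {48, 50, 51} ∉ τ_X ✗.
  U = {p88, p89, p90, p91}: f^{-1}(U) = {48, 49, 50, 51} ∈ τ_X ✓.
Found U = {p89} with f^{-1}(U) = {48, 51} not in τ_X. Therefore f is NOT continuous.


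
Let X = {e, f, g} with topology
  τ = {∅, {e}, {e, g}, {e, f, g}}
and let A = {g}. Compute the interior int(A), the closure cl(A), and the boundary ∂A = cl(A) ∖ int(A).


int(A) = ∅, cl(A) = {f, g}, ∂A = {f, g}.

Closed sets in (X, τ) are complements of opens:
  closed(X, τ) = {∅, {f}, {f, g}, {e, f, g}}.
int(A) = ⋃ {U ∈ τ : U ⊆ A}. Opens contained in A: ∅.
Taking the union of these: int(A) = ∅.
cl(A) = ⋂ {C closed : A ⊆ C}. Closed sets containing A: {f, g}, {e, f, g}.
Intersecting these: cl(A) = {f, g}.
∂A = cl(A) ∖ int(A) = {f, g} ∖ ∅ = {f, g}.


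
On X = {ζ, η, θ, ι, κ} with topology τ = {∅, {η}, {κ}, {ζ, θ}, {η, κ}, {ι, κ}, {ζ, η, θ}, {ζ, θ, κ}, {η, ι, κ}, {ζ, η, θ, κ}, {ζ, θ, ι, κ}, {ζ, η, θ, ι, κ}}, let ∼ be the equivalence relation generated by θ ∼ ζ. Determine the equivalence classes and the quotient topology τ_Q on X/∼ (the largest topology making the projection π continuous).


X/∼ = {[ζ=θ], [η], [ι], [κ]}; |τ_Q| = 12.

Equivalence classes: [ζ=θ], [η], [ι], [κ].
Quotient map π: X → X/∼ sends ζ ↦ [ζ=θ], η ↦ [η], θ ↦ [ζ=θ], ι ↦ [ι], κ ↦ [κ].
For each subset V ⊆ X/∼, compute π^{-1}(V) ⊆ X and check whether π^{-1}(V) ∈ τ. V is open in τ_Q iff π^{-1}(V) ∈ τ.
  V = {}: π^{-1}(V) = ∅ ∈ τ ✓.
  V = {[ζ=θ]}: π^{-1}(V) = {ζ, θ} ∈ τ ✓.
  V = {[η]}: π^{-1}(V) = {η} ∈ τ ✓.
  V = {[ζ=θ], [η]}: π^{-1}(V) = {ζ, η, θ} ∈ τ ✓.
  V = {[ι]}: π^{-1}(V) = {ι} ∉ τ ✗.
  V = {[ζ=θ], [ι]}: π^{-1}(V) = {ζ, θ, ι} ∉ τ ✗.
  V = {[η], [ι]}: π^{-1}(V) = {η, ι} ∉ τ ✗.
  V = {[ζ=θ], [η], [ι]}: π^{-1}(V) = {ζ, η, θ, ι} ∉ τ ✗.
  V = {[κ]}: π^{-1}(V) = {κ} ∈ τ ✓.
  V = {[ζ=θ], [κ]}: π^{-1}(V) = {ζ, θ, κ} ∈ τ ✓.
  V = {[η], [κ]}: π^{-1}(V) = {η, κ} ∈ τ ✓.
  V = {[ζ=θ], [η], [κ]}: π^{-1}(V) = {ζ, η, θ, κ} ∈ τ ✓.
  V = {[ι], [κ]}: π^{-1}(V) = {ι, κ} ∈ τ ✓.
  V = {[ζ=θ], [ι], [κ]}: π^{-1}(V) = {ζ, θ, ι, κ} ∈ τ ✓.
  V = {[η], [ι], [κ]}: π^{-1}(V) = {η, ι, κ} ∈ τ ✓.
  V = {[ζ=θ], [η], [ι], [κ]}: π^{-1}(V) = {ζ, η, θ, ι, κ} ∈ τ ✓.
Open sets in the quotient: τ_Q = {{}, {[ζ=θ]}, {[η]}, {[ζ=θ], [η]}, {[κ]}, {[ζ=θ], [κ]}, {[η], [κ]}, {[ζ=θ], [η], [κ]}, {[ι], [κ]}, {[ζ=θ], [ι], [κ]}, {[η], [ι], [κ]}, {[ζ=θ], [η], [ι], [κ]}} (12 elements).


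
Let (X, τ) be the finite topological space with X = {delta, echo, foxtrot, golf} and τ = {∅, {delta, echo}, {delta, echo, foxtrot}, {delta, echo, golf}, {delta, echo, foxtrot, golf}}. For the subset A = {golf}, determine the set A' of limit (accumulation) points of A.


A' = ∅

For each x ∈ X, list the open sets U ∈ τ with x ∈ U, then check whether U ∩ (A ∖ {x}) ≠ ∅ for every such U.
  x = delta: open {delta, echo} ∋ x has {delta, echo} ∩ (A ∖ {delta}) = ∅, so x is NOT a limit point.
  x = echo: open {delta, echo} ∋ x has {delta, echo} ∩ (A ∖ {echo}) = ∅, so x is NOT a limit point.
  x = foxtrot: open {delta, echo, foxtrot} ∋ x has {delta, echo, foxtrot} ∩ (A ∖ {foxtrot}) = ∅, so x is NOT a limit point.
  x = golf: open {delta, echo, golf} ∋ x has {delta, echo, golf} ∩ (A ∖ {golf}) = ∅, so x is NOT a limit point.
Collecting: A' = ∅.


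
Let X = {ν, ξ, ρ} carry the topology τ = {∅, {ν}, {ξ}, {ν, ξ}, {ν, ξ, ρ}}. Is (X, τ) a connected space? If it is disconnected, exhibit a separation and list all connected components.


(X, τ) is connected.

Find clopen sets (U ∈ τ with X ∖ U ∈ τ):
  U = ∅, X ∖ U = {ν, ξ, ρ} — both open, so U is clopen.
  U = {ν, ξ, ρ}, X ∖ U = ∅ — both open, so U is clopen.
Only trivial clopens (∅ and X) exist, so (X, τ) is connected.
Compute connected components by grouping points that agree on all clopens:
  component: {ν, ξ, ρ}


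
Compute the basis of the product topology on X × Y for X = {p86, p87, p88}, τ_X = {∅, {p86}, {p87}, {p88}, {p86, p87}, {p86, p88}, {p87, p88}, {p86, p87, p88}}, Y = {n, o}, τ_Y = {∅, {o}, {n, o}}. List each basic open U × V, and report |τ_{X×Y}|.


Basis B = {∅ × ∅, {p86} × {o}, {p87} × {o}, {p88} × {o}, {p86} × {n, o}, {p86, p87} × {o}, {p86, p88} × {o}, {p87} × {n, o}, {p87, p88} × {o}, {p88} × {n, o}, {p86, p87, p88} × {o}, {p86, p87} × {n, o}, {p86, p88} × {n, o}, {p87, p88} × {n, o}, {p86, p87, p88} × {n, o}}; |τ_{X×Y}| = 27.

Enumerate products U × V with U ∈ τ_X, V ∈ τ_Y (deduplicated):
  ∅ × ∅ = {} (∅)
  {p86} × {o} = {(p86,o)}
  {p87} × {o} = {(p87,o)}
  {p88} × {o} = {(p88,o)}
  {p86} × {n, o} = {(p86,n), (p86,o)}
  {p86, p87} × {o} = {(p86,o), (p87,o)}
  {p86, p88} × {o} = {(p86,o), (p88,o)}
  {p87} × {n, o} = {(p87,n), (p87,o)}
  {p87, p88} × {o} = {(p87,o), (p88,o)}
  {p88} × {n, o} = {(p88,n), (p88,o)}
  {p86, p87, p88} × {o} = {(p86,o), (p87,o), (p88,o)}
  {p86, p87} × {n, o} = {(p86,n), (p86,o), (p87,n), (p87,o)}
  {p86, p88} × {n, o} = {(p86,n), (p86,o), (p88,n), (p88,o)}
  {p87, p88} × {n, o} = {(p87,n), (p87,o), (p88,n), (p88,o)}
  {p86, p87, p88} × {n, o} = {(p86,n), (p86,o), (p87,n), (p87,o), (p88,n), (p88,o)}
These 15 distinct sets form the basis B.
Close under arbitrary unions to get τ_{X×Y}; counting gives |τ_{X×Y}| = 27.


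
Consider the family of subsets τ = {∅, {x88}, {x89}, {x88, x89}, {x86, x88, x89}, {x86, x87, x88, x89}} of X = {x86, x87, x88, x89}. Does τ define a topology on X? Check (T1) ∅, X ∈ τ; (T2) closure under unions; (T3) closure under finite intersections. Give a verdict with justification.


τ IS a topology on X.

Axiom (T1): ∅ ∈ τ? Yes; X ∈ τ? Yes.
Axiom (T2/T3): check pairwise unions and intersections of members of τ.
All pairwise intersections and unions checked — each lies in τ. Therefore τ satisfies (T1), (T2), (T3): it IS a topology on X.


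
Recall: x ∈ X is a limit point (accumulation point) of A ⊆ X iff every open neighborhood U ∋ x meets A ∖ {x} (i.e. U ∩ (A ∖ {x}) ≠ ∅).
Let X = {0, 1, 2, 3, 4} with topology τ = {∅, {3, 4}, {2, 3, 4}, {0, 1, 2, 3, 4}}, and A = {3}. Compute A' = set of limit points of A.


A' = {0, 1, 2, 4}

For each x ∈ X, list the open sets U ∈ τ with x ∈ U, then check whether U ∩ (A ∖ {x}) ≠ ∅ for every such U.
  x = 0: opens ∋ x are {0, 1, 2, 3, 4}; each meets A ∖ {0}, so x IS a limit point.
  x = 1: opens ∋ x are {0, 1, 2, 3, 4}; each meets A ∖ {1}, so x IS a limit point.
  x = 2: opens ∋ x are {2, 3, 4}, {0, 1, 2, 3, 4}; each meets A ∖ {2}, so x IS a limit point.
  x = 3: open {3, 4} ∋ x has {3, 4} ∩ (A ∖ {3}) = ∅, so x is NOT a limit point.
  x = 4: opens ∋ x are {3, 4}, {2, 3, 4}, {0, 1, 2, 3, 4}; each meets A ∖ {4}, so x IS a limit point.
Collecting: A' = {0, 1, 2, 4}.


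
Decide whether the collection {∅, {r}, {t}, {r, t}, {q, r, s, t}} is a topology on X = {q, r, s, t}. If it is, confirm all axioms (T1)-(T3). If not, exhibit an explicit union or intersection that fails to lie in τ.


τ IS a topology on X.

Axiom (T1): ∅ ∈ τ? Yes; X ∈ τ? Yes.
Axiom (T2/T3): check pairwise unions and intersections of members of τ.
All pairwise intersections and unions checked — each lies in τ. Therefore τ satisfies (T1), (T2), (T3): it IS a topology on X.


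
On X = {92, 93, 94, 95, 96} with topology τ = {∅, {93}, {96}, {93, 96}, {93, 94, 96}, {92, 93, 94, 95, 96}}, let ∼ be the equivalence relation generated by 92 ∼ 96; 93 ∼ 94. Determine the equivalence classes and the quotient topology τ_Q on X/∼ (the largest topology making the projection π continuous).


X/∼ = {[92=96], [93=94], [95]}; |τ_Q| = 2.

Equivalence classes: [92=96], [93=94], [95].
Quotient map π: X → X/∼ sends 92 ↦ [92=96], 93 ↦ [93=94], 94 ↦ [93=94], 95 ↦ [95], 96 ↦ [92=96].
For each subset V ⊆ X/∼, compute π^{-1}(V) ⊆ X and check whether π^{-1}(V) ∈ τ. V is open in τ_Q iff π^{-1}(V) ∈ τ.
  V = {}: π^{-1}(V) = ∅ ∈ τ ✓.
  V = {[92=96]}: π^{-1}(V) = {92, 96} ∉ τ ✗.
  V = {[93=94]}: π^{-1}(V) = {93, 94} ∉ τ ✗.
  V = {[92=96], [93=94]}: π^{-1}(V) = {92, 93, 94, 96} ∉ τ ✗.
  V = {[95]}: π^{-1}(V) = {95} ∉ τ ✗.
  V = {[92=96], [95]}: π^{-1}(V) = {92, 95, 96} ∉ τ ✗.
  V = {[93=94], [95]}: π^{-1}(V) = {93, 94, 95} ∉ τ ✗.
  V = {[92=96], [93=94], [95]}: π^{-1}(V) = {92, 93, 94, 95, 96} ∈ τ ✓.
Open sets in the quotient: τ_Q = {{}, {[92=96], [93=94], [95]}} (2 elements).


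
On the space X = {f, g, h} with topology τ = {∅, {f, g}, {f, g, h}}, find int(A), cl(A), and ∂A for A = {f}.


int(A) = ∅, cl(A) = {f, g, h}, ∂A = {f, g, h}.

Closed sets in (X, τ) are complements of opens:
  closed(X, τ) = {∅, {h}, {f, g, h}}.
int(A) = ⋃ {U ∈ τ : U ⊆ A}. Opens contained in A: ∅.
Taking the union of these: int(A) = ∅.
cl(A) = ⋂ {C closed : A ⊆ C}. Closed sets containing A: {f, g, h}.
Intersecting these: cl(A) = {f, g, h}.
∂A = cl(A) ∖ int(A) = {f, g, h} ∖ ∅ = {f, g, h}.


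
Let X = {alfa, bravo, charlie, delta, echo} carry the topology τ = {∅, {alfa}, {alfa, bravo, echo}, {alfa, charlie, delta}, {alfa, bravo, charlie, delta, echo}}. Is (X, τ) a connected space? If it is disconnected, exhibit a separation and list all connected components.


(X, τ) is connected.

Find clopen sets (U ∈ τ with X ∖ U ∈ τ):
  U = ∅, X ∖ U = {alfa, bravo, charlie, delta, echo} — both open, so U is clopen.
  U = {alfa, bravo, charlie, delta, echo}, X ∖ U = ∅ — both open, so U is clopen.
Only trivial clopens (∅ and X) exist, so (X, τ) is connected.
Compute connected components by grouping points that agree on all clopens:
  component: {alfa, bravo, charlie, delta, echo}


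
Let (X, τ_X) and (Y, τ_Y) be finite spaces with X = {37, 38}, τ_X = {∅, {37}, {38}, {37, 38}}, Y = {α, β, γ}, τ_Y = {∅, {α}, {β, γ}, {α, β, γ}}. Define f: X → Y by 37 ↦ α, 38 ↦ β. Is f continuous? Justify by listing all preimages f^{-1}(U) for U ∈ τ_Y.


f IS continuous.

Compute f^{-1}(U) for each U ∈ τ_Y:
  U = ∅: f^{-1}(U) = ∅ ∈ τ_X ✓.
  U = {α}: f^{-1}(U) = {37} ∈ τ_X ✓.
  U = {β, γ}: f^{-1}(U) = {38} ∈ τ_X ✓.
  U = {α, β, γ}: f^{-1}(U) = {37, 38} ∈ τ_X ✓.
Every preimage lies in τ_X, so f IS continuous.


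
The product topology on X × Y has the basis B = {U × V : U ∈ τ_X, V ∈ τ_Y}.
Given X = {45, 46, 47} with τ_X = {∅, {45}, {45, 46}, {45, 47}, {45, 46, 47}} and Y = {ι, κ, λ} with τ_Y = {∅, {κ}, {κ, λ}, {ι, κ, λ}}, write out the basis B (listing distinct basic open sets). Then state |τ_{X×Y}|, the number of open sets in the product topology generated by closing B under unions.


Basis B = {∅ × ∅, {45} × {κ}, {45} × {κ, λ}, {45, 46} × {κ}, {45, 47} × {κ}, {45} × {ι, κ, λ}, {45, 46, 47} × {κ}, {45, 46} × {κ, λ}, {45, 47} × {κ, λ}, {45, 46} × {ι, κ, λ}, {45, 47} × {ι, κ, λ}, {45, 46, 47} × {κ, λ}, {45, 46, 47} × {ι, κ, λ}}; |τ_{X×Y}| = 30.

Enumerate products U × V with U ∈ τ_X, V ∈ τ_Y (deduplicated):
  ∅ × ∅ = {} (∅)
  {45} × {κ} = {(45,κ)}
  {45} × {κ, λ} = {(45,κ), (45,λ)}
  {45, 46} × {κ} = {(45,κ), (46,κ)}
  {45, 47} × {κ} = {(45,κ), (47,κ)}
  {45} × {ι, κ, λ} = {(45,ι), (45,κ), (45,λ)}
  {45, 46, 47} × {κ} = {(45,κ), (46,κ), (47,κ)}
  {45, 46} × {κ, λ} = {(45,κ), (45,λ), (46,κ), (46,λ)}
  {45, 47} × {κ, λ} = {(45,κ), (45,λ), (47,κ), (47,λ)}
  {45, 46} × {ι, κ, λ} = {(45,ι), (45,κ), (45,λ), (46,ι), (46,κ), (46,λ)}
  {45, 47} × {ι, κ, λ} = {(45,ι), (45,κ), (45,λ), (47,ι), (47,κ), (47,λ)}
  {45, 46, 47} × {κ, λ} = {(45,κ), (45,λ), (46,κ), (46,λ), (47,κ), (47,λ)}
  {45, 46, 47} × {ι, κ, λ} = {(45,ι), (45,κ), (45,λ), (46,ι), (46,κ), (46,λ), (47,ι), (47,κ), (47,λ)}
These 13 distinct sets form the basis B.
Close under arbitrary unions to get τ_{X×Y}; counting gives |τ_{X×Y}| = 30.


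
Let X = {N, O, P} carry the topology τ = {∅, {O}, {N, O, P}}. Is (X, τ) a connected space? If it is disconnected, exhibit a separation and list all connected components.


(X, τ) is connected.

Find clopen sets (U ∈ τ with X ∖ U ∈ τ):
  U = ∅, X ∖ U = {N, O, P} — both open, so U is clopen.
  U = {N, O, P}, X ∖ U = ∅ — both open, so U is clopen.
Only trivial clopens (∅ and X) exist, so (X, τ) is connected.
Compute connected components by grouping points that agree on all clopens:
  component: {N, O, P}
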